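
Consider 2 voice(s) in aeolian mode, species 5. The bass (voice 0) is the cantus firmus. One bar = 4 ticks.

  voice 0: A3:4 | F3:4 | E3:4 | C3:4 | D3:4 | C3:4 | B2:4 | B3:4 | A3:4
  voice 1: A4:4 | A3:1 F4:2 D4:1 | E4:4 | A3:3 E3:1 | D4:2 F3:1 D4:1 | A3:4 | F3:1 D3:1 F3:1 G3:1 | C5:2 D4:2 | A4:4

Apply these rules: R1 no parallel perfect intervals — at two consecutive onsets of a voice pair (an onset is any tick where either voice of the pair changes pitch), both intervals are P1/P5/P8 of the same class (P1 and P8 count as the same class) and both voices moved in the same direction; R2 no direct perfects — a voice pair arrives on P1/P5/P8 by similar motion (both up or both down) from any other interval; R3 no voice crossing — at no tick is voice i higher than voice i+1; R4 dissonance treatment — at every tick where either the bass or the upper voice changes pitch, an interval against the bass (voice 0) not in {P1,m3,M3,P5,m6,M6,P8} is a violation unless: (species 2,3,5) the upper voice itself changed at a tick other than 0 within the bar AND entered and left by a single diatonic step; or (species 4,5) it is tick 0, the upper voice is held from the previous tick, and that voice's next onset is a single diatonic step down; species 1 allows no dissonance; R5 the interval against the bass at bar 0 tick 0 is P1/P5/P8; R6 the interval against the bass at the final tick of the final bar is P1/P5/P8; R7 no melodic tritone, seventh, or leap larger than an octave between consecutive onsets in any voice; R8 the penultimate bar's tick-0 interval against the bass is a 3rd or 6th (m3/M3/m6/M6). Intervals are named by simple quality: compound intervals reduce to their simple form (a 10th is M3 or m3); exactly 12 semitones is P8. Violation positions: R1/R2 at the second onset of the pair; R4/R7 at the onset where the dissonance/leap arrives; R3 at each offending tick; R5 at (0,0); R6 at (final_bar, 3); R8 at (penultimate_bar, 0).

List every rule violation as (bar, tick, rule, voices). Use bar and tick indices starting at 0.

(4, 0, R2, (0, 1))
(4, 0, R7, (1,))
(6, 0, R4, (0, 1))
(6, 2, R4, (0, 1))
(7, 0, R4, (0, 1))
(7, 0, R7, (1,))
(7, 0, R8, (0, 1))
(7, 2, R7, (1,))

bar 0: v0=A3 v1=A4 downbeat P8
bar 1: v0=F3 v1=A3 downbeat M3
bar 2: v0=E3 v1=E4 downbeat P8
bar 3: v0=C3 v1=A3 downbeat M6
bar 4: v0=D3 v1=D4 downbeat P8
bar 5: v0=C3 v1=A3 downbeat M6
bar 6: v0=B2 v1=F3 downbeat TT
bar 7: v0=B3 v1=C5 downbeat m2
bar 8: v0=A3 v1=A4 downbeat P8
  -> R2 @ bar 4 tick 0 v(0, 1): C3/E3 M3 -> D3/D4 P8 similar
  -> R7 @ bar 4 tick 0 v(1,): E3->D4 leap 10st
  -> R4 @ bar 6 tick 0 v(0, 1): B2/F3 TT untreated
  -> R4 @ bar 6 tick 2 v(0, 1): B2/F3 TT untreated
  -> R4 @ bar 7 tick 0 v(0, 1): B3/C5 m2 untreated
  -> R7 @ bar 7 tick 0 v(1,): G3->C5 leap 17st
  -> R8 @ bar 7 tick 0 v(0, 1): penult m2 not 3rd/6th
  -> R7 @ bar 7 tick 2 v(1,): C5->D4 leap 10st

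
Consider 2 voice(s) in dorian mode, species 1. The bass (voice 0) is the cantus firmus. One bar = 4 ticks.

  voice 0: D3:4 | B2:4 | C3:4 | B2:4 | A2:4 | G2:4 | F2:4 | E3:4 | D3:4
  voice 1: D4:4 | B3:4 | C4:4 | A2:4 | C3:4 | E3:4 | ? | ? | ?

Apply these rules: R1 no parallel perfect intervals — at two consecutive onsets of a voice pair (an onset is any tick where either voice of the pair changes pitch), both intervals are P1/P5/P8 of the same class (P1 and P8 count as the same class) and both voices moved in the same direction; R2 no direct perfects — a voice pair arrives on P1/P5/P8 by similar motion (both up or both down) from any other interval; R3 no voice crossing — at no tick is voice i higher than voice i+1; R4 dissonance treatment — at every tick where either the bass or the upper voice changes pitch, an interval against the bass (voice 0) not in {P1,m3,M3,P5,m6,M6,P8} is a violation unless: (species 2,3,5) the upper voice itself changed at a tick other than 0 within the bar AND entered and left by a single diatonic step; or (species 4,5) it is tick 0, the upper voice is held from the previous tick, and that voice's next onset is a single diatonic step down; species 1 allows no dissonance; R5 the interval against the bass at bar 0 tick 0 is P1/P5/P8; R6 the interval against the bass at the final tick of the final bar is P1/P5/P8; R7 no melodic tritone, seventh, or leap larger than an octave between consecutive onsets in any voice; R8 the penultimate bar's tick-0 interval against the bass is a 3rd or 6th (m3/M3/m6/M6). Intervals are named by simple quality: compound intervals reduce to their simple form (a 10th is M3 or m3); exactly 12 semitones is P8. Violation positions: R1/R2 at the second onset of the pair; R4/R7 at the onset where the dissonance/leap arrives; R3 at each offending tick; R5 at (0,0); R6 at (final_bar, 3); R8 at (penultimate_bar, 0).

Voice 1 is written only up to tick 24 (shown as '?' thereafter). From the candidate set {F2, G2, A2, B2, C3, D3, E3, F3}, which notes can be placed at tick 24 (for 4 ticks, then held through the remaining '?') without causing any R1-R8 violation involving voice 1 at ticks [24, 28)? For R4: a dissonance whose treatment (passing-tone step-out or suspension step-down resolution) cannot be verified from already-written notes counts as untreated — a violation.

{A2, D3, F3}

F2: violates R2,R7
G2: violates R4
A2: legal
B2: violates R4
C3: violates R2
D3: legal
E3: violates R4
F3: legal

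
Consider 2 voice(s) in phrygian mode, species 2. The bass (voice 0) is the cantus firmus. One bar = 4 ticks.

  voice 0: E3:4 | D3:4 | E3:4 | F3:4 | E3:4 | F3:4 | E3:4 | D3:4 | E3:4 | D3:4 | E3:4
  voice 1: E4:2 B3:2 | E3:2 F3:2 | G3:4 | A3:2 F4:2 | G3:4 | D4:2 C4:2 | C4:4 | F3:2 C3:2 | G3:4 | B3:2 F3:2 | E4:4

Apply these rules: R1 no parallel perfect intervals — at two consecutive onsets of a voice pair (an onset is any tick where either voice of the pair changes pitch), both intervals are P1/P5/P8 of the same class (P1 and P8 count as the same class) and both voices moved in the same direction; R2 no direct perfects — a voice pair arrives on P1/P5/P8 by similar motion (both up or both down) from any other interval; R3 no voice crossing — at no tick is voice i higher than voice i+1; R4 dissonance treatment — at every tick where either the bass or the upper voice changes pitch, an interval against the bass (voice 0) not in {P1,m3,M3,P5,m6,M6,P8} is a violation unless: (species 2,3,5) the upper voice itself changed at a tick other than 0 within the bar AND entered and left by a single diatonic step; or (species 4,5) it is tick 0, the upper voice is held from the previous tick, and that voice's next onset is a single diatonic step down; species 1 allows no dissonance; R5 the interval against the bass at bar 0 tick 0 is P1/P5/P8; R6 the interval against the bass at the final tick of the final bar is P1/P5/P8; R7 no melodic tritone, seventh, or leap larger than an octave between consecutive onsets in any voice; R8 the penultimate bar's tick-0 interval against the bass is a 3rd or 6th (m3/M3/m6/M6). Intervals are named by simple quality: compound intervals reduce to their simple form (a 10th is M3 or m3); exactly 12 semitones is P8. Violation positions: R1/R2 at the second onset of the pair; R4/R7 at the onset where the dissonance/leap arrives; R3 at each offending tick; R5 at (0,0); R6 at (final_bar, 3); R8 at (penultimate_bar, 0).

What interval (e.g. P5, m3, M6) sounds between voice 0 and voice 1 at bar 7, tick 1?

voice 0=D3 voice 1=F3 -> m3

m3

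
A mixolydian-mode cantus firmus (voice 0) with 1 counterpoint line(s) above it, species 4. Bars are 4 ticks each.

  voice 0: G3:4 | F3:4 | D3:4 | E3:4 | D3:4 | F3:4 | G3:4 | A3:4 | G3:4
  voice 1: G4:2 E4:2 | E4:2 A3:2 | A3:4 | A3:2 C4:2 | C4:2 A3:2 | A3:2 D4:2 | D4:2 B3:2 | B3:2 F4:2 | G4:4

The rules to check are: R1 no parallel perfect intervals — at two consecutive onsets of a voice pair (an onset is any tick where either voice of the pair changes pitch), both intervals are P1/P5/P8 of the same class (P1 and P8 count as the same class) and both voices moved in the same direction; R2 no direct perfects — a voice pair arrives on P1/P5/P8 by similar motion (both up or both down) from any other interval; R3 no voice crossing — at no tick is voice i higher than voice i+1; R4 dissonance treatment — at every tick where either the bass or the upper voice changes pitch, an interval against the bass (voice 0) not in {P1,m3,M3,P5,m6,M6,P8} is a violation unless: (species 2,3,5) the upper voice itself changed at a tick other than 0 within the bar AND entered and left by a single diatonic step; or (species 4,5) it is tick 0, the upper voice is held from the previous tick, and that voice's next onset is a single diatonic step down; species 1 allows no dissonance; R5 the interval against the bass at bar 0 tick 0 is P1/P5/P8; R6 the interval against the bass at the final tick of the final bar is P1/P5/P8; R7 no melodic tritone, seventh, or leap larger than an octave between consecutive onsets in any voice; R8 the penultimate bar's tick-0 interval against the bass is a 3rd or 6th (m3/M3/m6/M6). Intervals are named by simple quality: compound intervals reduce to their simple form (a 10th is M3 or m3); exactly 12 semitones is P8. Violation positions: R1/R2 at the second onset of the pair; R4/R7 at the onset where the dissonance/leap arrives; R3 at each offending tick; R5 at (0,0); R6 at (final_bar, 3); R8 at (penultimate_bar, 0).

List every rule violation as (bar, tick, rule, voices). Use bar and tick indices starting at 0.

(1, 0, R4, (0, 1))
(3, 0, R4, (0, 1))
(4, 0, R4, (0, 1))
(7, 0, R4, (0, 1))
(7, 0, R8, (0, 1))
(7, 2, R7, (1,))

bar 0: v0=G3 v1=G4 downbeat P8
bar 1: v0=F3 v1=E4 downbeat M7
bar 2: v0=D3 v1=A3 downbeat P5
bar 3: v0=E3 v1=A3 downbeat P4
bar 4: v0=D3 v1=C4 downbeat m7
bar 5: v0=F3 v1=A3 downbeat M3
bar 6: v0=G3 v1=D4 downbeat P5
bar 7: v0=A3 v1=B3 downbeat M2
bar 8: v0=G3 v1=G4 downbeat P8
  -> R4 @ bar 1 tick 0 v(0, 1): F3/E4 M7 untreated
  -> R4 @ bar 3 tick 0 v(0, 1): E3/A3 P4 untreated
  -> R4 @ bar 4 tick 0 v(0, 1): D3/C4 m7 untreated
  -> R4 @ bar 7 tick 0 v(0, 1): A3/B3 M2 untreated
  -> R8 @ bar 7 tick 0 v(0, 1): penult M2 not 3rd/6th
  -> R7 @ bar 7 tick 2 v(1,): B3->F4 leap 6st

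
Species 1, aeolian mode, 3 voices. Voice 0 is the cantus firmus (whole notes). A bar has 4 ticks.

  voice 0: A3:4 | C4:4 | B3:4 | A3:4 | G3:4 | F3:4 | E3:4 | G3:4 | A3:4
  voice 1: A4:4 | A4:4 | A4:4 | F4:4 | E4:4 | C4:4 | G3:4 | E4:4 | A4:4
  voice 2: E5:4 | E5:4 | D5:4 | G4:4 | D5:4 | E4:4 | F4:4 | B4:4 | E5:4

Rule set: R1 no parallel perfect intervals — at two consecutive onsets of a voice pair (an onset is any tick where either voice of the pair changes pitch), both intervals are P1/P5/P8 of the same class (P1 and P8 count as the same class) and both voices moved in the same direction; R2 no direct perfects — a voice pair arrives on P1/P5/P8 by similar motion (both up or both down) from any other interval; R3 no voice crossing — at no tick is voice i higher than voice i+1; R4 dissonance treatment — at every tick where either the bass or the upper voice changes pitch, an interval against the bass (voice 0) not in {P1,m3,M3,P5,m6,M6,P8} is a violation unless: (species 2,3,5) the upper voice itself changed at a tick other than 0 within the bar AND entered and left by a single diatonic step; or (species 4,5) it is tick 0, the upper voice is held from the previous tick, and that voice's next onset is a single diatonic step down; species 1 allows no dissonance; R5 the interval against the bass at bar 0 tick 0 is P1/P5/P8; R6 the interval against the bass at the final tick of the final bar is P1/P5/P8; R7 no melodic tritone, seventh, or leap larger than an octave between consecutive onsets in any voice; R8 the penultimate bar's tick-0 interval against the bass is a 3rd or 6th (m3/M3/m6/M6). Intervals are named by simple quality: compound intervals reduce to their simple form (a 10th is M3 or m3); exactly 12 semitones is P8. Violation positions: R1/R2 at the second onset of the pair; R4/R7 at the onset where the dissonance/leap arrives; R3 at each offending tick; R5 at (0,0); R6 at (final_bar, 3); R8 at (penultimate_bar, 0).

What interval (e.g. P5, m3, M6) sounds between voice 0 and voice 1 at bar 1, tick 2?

M6

voice 0=C4 voice 1=A4 -> M6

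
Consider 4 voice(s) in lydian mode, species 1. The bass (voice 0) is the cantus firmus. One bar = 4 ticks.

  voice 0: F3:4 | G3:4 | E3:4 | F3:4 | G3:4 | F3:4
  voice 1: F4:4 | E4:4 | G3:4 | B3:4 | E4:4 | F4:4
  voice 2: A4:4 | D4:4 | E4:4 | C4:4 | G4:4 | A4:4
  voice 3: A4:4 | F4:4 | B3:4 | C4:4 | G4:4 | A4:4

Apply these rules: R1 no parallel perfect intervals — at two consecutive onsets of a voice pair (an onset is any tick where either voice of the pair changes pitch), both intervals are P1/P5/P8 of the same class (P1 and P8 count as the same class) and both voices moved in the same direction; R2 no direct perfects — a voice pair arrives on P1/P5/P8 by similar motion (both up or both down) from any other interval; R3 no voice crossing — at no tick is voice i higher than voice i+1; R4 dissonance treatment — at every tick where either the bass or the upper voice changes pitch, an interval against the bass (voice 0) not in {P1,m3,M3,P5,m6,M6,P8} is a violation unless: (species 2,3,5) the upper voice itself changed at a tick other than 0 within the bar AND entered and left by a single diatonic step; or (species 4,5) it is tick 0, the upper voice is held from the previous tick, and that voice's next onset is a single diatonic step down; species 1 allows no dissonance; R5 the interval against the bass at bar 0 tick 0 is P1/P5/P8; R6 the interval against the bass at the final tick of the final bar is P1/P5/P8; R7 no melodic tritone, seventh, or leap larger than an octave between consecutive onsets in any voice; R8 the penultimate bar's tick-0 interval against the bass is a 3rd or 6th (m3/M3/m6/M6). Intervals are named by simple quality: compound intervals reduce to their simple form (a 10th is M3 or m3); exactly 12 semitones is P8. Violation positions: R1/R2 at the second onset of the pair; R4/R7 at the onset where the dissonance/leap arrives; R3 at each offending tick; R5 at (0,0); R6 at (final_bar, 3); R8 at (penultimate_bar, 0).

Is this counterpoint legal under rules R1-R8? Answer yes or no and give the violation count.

bar 0: v0=F3 v1=F4 v2=A4 v3=A4 (M3)
bar 1: v0=G3 v1=E4 v2=D4 v3=F4 (m7)
bar 2: v0=E3 v1=G3 v2=E4 v3=B3 (P5)
bar 3: v0=F3 v1=B3 v2=C4 v3=C4 (P5)
bar 4: v0=G3 v1=E4 v2=G4 v3=G4 (P8)
bar 5: v0=F3 v1=F4 v2=A4 v3=A4 (M3)
  R5 @ bar0.0: opens on M3
  R5 @ bar0.0: opens on M3
  R3 @ bar1.0: E4 above D4
  R4 @ bar1.0: G3/F4 m7 untreated
  R3 @ bar1.1: E4 above D4
  R3 @ bar1.2: E4 above D4
  R3 @ bar1.3: E4 above D4
  R2 @ bar2.0: G3/F4 m7 -> E3/B3 P5 similar
  R3 @ bar2.0: E4 above B3
  R7 @ bar2.0: F4->B3 leap 6st
  R3 @ bar2.1: E4 above B3
  R3 @ bar2.2: E4 above B3
  R3 @ bar2.3: E4 above B3
  R1 @ bar3.0: E3/B3 P5 -> F3/C4 P5 similar
  R4 @ bar3.0: F3/B3 TT untreated
  R1 @ bar4.0: C4/C4 P1 -> G4/G4 P1 similar
  R2 @ bar4.0: F3/C4 P5 -> G3/G4 P8 similar
  R2 @ bar4.0: F3/C4 P5 -> G3/G4 P8 similar
  R8 @ bar4.0: penult P8 not 3rd/6th
  R8 @ bar4.0: penult P8 not 3rd/6th
  R1 @ bar5.0: G4/G4 P1 -> A4/A4 P1 similar
  R6 @ bar5.3: closes on M3
  R6 @ bar5.3: closes on M3

No (23 violations)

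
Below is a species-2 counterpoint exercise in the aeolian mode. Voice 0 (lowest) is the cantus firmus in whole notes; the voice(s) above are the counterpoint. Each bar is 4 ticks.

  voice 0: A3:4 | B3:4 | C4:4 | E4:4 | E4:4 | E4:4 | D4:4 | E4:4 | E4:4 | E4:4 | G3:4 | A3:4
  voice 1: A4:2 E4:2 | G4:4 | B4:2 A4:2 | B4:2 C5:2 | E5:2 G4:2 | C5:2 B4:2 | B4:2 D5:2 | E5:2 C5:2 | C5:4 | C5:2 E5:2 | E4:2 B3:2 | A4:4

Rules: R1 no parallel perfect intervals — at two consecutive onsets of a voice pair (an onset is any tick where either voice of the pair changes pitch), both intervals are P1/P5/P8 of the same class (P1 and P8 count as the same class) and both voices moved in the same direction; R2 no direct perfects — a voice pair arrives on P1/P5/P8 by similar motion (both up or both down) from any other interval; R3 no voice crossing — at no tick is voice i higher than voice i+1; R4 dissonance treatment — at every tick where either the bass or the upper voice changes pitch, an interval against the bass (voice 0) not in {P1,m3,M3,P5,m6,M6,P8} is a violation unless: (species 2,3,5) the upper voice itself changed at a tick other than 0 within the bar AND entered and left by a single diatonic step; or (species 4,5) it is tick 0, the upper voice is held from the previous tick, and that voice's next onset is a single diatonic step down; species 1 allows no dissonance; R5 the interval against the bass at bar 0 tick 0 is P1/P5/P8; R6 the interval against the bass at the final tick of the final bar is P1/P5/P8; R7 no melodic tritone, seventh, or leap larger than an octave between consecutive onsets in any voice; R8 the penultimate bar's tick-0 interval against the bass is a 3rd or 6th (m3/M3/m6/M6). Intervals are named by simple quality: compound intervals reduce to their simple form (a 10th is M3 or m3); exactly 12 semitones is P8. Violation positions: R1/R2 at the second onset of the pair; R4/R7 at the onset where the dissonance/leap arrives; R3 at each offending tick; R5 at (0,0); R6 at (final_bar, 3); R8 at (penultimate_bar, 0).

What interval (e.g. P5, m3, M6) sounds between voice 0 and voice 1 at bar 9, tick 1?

m6

voice 0=E4 voice 1=C5 -> m6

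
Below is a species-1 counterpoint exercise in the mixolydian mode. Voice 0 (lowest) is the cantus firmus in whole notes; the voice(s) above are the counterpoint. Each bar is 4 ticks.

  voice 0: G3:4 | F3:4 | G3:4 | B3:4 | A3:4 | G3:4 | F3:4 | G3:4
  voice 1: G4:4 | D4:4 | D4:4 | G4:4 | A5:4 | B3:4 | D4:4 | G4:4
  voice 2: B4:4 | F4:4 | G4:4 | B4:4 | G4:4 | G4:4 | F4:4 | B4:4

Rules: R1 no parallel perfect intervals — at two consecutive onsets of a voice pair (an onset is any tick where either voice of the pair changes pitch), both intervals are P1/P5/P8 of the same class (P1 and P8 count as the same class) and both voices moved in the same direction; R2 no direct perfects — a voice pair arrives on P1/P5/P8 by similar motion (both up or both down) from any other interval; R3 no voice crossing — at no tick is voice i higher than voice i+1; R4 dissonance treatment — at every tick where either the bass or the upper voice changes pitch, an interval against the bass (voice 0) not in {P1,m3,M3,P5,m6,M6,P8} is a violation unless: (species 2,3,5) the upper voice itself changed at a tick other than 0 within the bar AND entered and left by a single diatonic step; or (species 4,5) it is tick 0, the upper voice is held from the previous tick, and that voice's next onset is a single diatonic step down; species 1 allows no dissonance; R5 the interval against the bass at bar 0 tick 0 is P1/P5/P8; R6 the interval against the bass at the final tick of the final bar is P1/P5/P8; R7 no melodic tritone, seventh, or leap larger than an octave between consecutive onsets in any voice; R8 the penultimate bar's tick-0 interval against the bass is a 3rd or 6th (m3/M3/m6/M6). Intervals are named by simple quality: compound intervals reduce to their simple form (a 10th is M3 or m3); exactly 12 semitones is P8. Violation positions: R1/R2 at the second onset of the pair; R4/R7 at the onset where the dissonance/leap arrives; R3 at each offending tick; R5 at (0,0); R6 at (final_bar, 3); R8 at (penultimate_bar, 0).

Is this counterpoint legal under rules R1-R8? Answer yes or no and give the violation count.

No (17 violations)

bar 0: v0=G3 v1=G4 v2=B4 (M3)
bar 1: v0=F3 v1=D4 v2=F4 (P8)
bar 2: v0=G3 v1=D4 v2=G4 (P8)
bar 3: v0=B3 v1=G4 v2=B4 (P8)
bar 4: v0=A3 v1=A5 v2=G4 (m7)
bar 5: v0=G3 v1=B3 v2=G4 (P8)
bar 6: v0=F3 v1=D4 v2=F4 (P8)
bar 7: v0=G3 v1=G4 v2=B4 (M3)
  R5 @ bar0.0: opens on M3
  R2 @ bar1.0: G3/B4 M3 -> F3/F4 P8 similar
  R7 @ bar1.0: B4->F4 leap 6st
  R1 @ bar2.0: F3/F4 P8 -> G3/G4 P8 similar
  R1 @ bar3.0: G3/G4 P8 -> B3/B4 P8 similar
  R3 @ bar4.0: A5 above G4
  R4 @ bar4.0: A3/G4 m7 untreated
  R7 @ bar4.0: G4->A5 leap 14st
  R3 @ bar4.1: A5 above G4
  R3 @ bar4.2: A5 above G4
  R3 @ bar4.3: A5 above G4
  R7 @ bar5.0: A5->B3 leap 22st
  R1 @ bar6.0: G3/G4 P8 -> F3/F4 P8 similar
  R8 @ bar6.0: penult P8 not 3rd/6th
  R2 @ bar7.0: F3/D4 M6 -> G3/G4 P8 similar
  R7 @ bar7.0: F4->B4 leap 6st
  R6 @ bar7.3: closes on M3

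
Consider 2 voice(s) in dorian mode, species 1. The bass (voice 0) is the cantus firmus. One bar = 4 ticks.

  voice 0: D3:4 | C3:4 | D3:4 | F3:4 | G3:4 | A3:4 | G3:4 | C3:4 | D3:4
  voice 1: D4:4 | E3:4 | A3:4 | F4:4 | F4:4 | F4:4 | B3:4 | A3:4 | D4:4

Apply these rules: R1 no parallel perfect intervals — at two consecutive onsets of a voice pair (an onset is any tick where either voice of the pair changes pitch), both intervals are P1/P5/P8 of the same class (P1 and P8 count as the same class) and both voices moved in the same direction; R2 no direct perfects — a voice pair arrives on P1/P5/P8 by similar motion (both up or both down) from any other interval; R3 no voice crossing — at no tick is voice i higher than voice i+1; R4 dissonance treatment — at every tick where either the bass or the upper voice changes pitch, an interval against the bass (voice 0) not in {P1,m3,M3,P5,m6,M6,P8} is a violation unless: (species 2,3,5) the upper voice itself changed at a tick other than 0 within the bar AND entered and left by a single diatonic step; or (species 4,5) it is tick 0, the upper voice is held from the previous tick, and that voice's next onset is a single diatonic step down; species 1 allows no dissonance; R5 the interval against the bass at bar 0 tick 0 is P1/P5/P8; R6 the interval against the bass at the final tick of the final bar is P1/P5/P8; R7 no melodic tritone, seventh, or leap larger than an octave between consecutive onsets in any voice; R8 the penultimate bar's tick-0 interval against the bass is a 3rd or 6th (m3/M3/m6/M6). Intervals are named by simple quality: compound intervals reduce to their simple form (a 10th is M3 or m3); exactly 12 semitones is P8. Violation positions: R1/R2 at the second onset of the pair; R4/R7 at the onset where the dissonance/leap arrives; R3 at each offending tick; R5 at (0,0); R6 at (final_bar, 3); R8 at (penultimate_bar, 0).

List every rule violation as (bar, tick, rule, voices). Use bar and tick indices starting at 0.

(1, 0, R7, (1,))
(2, 0, R2, (0, 1))
(3, 0, R2, (0, 1))
(4, 0, R4, (0, 1))
(6, 0, R7, (1,))
(8, 0, R2, (0, 1))

bar 0: v0=D3 v1=D4 downbeat P8
bar 1: v0=C3 v1=E3 downbeat M3
bar 2: v0=D3 v1=A3 downbeat P5
bar 3: v0=F3 v1=F4 downbeat P8
bar 4: v0=G3 v1=F4 downbeat m7
bar 5: v0=A3 v1=F4 downbeat m6
bar 6: v0=G3 v1=B3 downbeat M3
bar 7: v0=C3 v1=A3 downbeat M6
bar 8: v0=D3 v1=D4 downbeat P8
  -> R7 @ bar 1 tick 0 v(1,): D4->E3 leap 10st
  -> R2 @ bar 2 tick 0 v(0, 1): C3/E3 M3 -> D3/A3 P5 similar
  -> R2 @ bar 3 tick 0 v(0, 1): D3/A3 P5 -> F3/F4 P8 similar
  -> R4 @ bar 4 tick 0 v(0, 1): G3/F4 m7 untreated
  -> R7 @ bar 6 tick 0 v(1,): F4->B3 leap 6st
  -> R2 @ bar 8 tick 0 v(0, 1): C3/A3 M6 -> D3/D4 P8 similar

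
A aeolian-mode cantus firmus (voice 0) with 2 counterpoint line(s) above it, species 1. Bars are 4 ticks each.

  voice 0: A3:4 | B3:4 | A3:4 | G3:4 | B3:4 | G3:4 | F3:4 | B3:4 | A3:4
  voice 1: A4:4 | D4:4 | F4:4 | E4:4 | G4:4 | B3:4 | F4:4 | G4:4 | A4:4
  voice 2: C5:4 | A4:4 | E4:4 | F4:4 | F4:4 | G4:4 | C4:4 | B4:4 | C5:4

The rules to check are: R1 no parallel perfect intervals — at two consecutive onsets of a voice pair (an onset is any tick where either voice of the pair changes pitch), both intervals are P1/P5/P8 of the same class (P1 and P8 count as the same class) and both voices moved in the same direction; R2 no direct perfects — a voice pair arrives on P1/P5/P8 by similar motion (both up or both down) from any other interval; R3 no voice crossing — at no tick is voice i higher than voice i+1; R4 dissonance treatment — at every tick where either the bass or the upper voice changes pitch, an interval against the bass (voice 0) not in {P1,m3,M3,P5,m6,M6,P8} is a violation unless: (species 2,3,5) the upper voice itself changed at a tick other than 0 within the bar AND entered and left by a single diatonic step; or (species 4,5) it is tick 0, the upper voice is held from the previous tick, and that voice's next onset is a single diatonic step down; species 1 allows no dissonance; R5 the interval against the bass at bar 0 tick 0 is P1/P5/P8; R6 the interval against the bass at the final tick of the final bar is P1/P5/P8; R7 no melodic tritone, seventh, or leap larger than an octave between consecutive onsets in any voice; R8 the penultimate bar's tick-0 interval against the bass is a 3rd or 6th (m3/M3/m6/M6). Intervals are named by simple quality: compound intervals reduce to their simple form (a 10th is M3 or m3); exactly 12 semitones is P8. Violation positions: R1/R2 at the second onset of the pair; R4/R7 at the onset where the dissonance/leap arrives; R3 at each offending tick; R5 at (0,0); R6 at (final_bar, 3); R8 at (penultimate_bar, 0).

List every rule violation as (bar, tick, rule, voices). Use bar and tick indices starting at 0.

bar 0: v0=A3 v1=A4 v2=C5 downbeat m3
bar 1: v0=B3 v1=D4 v2=A4 downbeat m7
bar 2: v0=A3 v1=F4 v2=E4 downbeat P5
bar 3: v0=G3 v1=E4 v2=F4 downbeat m7
bar 4: v0=B3 v1=G4 v2=F4 downbeat TT
bar 5: v0=G3 v1=B3 v2=G4 downbeat P8
bar 6: v0=F3 v1=F4 v2=C4 downbeat P5
bar 7: v0=B3 v1=G4 v2=B4 downbeat P8
bar 8: v0=A3 v1=A4 v2=C5 downbeat m3
  -> R5 @ bar 0 tick 0 v(0, 2): opens on m3
  -> R2 @ bar 1 tick 0 v(1, 2): A4/C5 m3 -> D4/A4 P5 similar
  -> R4 @ bar 1 tick 0 v(0, 2): B3/A4 m7 untreated
  -> R2 @ bar 2 tick 0 v(0, 2): B3/A4 m7 -> A3/E4 P5 similar
  -> R3 @ bar 2 tick 0 v(1, 2): F4 above E4
  -> R3 @ bar 2 tick 1 v(1, 2): F4 above E4
  -> R3 @ bar 2 tick 2 v(1, 2): F4 above E4
  -> R3 @ bar 2 tick 3 v(1, 2): F4 above E4
  -> R4 @ bar 3 tick 0 v(0, 2): G3/F4 m7 untreated
  -> R3 @ bar 4 tick 0 v(1, 2): G4 above F4
  -> R4 @ bar 4 tick 0 v(0, 2): B3/F4 TT untreated
  -> R3 @ bar 4 tick 1 v(1, 2): G4 above F4
  -> R3 @ bar 4 tick 2 v(1, 2): G4 above F4
  -> R3 @ bar 4 tick 3 v(1, 2): G4 above F4
  -> R2 @ bar 6 tick 0 v(0, 2): G3/G4 P8 -> F3/C4 P5 similar
  -> R3 @ bar 6 tick 0 v(1, 2): F4 above C4
  -> R7 @ bar 6 tick 0 v(1,): B3->F4 leap 6st
  -> R3 @ bar 6 tick 1 v(1, 2): F4 above C4
  -> R3 @ bar 6 tick 2 v(1, 2): F4 above C4
  -> R3 @ bar 6 tick 3 v(1, 2): F4 above C4
  -> R2 @ bar 7 tick 0 v(0, 2): F3/C4 P5 -> B3/B4 P8 similar
  -> R7 @ bar 7 tick 0 v(0,): F3->B3 leap 6st
  -> R7 @ bar 7 tick 0 v(2,): C4->B4 leap 11st
  -> R8 @ bar 7 tick 0 v(0, 2): penult P8 not 3rd/6th
  -> R6 @ bar 8 tick 3 v(0, 2): closes on m3

(0, 0, R5, (0, 2))
(1, 0, R2, (1, 2))
(1, 0, R4, (0, 2))
(2, 0, R2, (0, 2))
(2, 0, R3, (1, 2))
(2, 1, R3, (1, 2))
(2, 2, R3, (1, 2))
(2, 3, R3, (1, 2))
(3, 0, R4, (0, 2))
(4, 0, R3, (1, 2))
(4, 0, R4, (0, 2))
(4, 1, R3, (1, 2))
(4, 2, R3, (1, 2))
(4, 3, R3, (1, 2))
(6, 0, R2, (0, 2))
(6, 0, R3, (1, 2))
(6, 0, R7, (1,))
(6, 1, R3, (1, 2))
(6, 2, R3, (1, 2))
(6, 3, R3, (1, 2))
(7, 0, R2, (0, 2))
(7, 0, R7, (0,))
(7, 0, R7, (2,))
(7, 0, R8, (0, 2))
(8, 3, R6, (0, 2))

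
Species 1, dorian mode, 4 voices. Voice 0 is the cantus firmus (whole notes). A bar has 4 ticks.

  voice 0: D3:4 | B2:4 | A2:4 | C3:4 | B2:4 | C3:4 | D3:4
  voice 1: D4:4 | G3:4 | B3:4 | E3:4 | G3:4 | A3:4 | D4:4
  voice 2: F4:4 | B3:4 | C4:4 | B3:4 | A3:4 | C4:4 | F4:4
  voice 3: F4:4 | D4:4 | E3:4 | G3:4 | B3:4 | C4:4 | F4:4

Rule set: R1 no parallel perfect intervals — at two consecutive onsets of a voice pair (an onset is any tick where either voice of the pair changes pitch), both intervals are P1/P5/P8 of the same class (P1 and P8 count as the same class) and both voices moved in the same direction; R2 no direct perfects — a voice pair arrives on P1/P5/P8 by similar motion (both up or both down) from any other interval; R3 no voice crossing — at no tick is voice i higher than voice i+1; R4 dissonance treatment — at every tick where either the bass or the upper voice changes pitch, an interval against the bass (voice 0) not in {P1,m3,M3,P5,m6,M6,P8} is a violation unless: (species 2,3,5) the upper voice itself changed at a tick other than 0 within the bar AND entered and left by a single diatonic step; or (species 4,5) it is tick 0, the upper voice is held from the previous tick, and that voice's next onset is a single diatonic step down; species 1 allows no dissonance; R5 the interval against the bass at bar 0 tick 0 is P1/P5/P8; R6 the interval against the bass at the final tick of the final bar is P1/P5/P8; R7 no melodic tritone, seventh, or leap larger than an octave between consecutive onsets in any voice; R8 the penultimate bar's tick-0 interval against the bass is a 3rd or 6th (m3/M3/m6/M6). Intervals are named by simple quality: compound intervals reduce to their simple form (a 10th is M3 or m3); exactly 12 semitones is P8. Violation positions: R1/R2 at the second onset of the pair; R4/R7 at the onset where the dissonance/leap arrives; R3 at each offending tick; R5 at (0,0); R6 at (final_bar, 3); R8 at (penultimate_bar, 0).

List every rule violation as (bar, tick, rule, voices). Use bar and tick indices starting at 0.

(0, 0, R5, (0, 2))
(0, 0, R5, (0, 3))
(1, 0, R2, (0, 2))
(1, 0, R2, (1, 3))
(1, 0, R7, (2,))
(2, 0, R2, (0, 3))
(2, 0, R3, (2, 3))
(2, 0, R4, (0, 1))
(2, 0, R7, (3,))
(2, 1, R3, (2, 3))
(2, 2, R3, (2, 3))
(2, 3, R3, (2, 3))
(3, 0, R1, (0, 3))
(3, 0, R2, (1, 2))
(3, 0, R3, (2, 3))
(3, 0, R4, (0, 2))
(3, 1, R3, (2, 3))
(3, 2, R3, (2, 3))
(3, 3, R3, (2, 3))
(4, 0, R4, (0, 2))
(5, 0, R1, (0, 3))
(5, 0, R2, (0, 2))
(5, 0, R2, (2, 3))
(5, 0, R8, (0, 2))
(5, 0, R8, (0, 3))
(6, 0, R1, (2, 3))
(6, 0, R2, (0, 1))
(6, 3, R6, (0, 2))
(6, 3, R6, (0, 3))

bar 0: v0=D3 v1=D4 v2=F4 v3=F4 downbeat m3
bar 1: v0=B2 v1=G3 v2=B3 v3=D4 downbeat m3
bar 2: v0=A2 v1=B3 v2=C4 v3=E3 downbeat P5
bar 3: v0=C3 v1=E3 v2=B3 v3=G3 downbeat P5
bar 4: v0=B2 v1=G3 v2=A3 v3=B3 downbeat P8
bar 5: v0=C3 v1=A3 v2=C4 v3=C4 downbeat P8
bar 6: v0=D3 v1=D4 v2=F4 v3=F4 downbeat m3
  -> R5 @ bar 0 tick 0 v(0, 2): opens on m3
  -> R5 @ bar 0 tick 0 v(0, 3): opens on m3
  -> R2 @ bar 1 tick 0 v(0, 2): D3/F4 m3 -> B2/B3 P8 similar
  -> R2 @ bar 1 tick 0 v(1, 3): D4/F4 m3 -> G3/D4 P5 similar
  -> R7 @ bar 1 tick 0 v(2,): F4->B3 leap 6st
  -> R2 @ bar 2 tick 0 v(0, 3): B2/D4 m3 -> A2/E3 P5 similar
  -> R3 @ bar 2 tick 0 v(2, 3): C4 above E3
  -> R4 @ bar 2 tick 0 v(0, 1): A2/B3 M2 untreated
  -> R7 @ bar 2 tick 0 v(3,): D4->E3 leap 10st
  -> R3 @ bar 2 tick 1 v(2, 3): C4 above E3
  -> R3 @ bar 2 tick 2 v(2, 3): C4 above E3
  -> R3 @ bar 2 tick 3 v(2, 3): C4 above E3
  -> R1 @ bar 3 tick 0 v(0, 3): A2/E3 P5 -> C3/G3 P5 similar
  -> R2 @ bar 3 tick 0 v(1, 2): B3/C4 m2 -> E3/B3 P5 similar
  -> R3 @ bar 3 tick 0 v(2, 3): B3 above G3
  -> R4 @ bar 3 tick 0 v(0, 2): C3/B3 M7 untreated
  -> R3 @ bar 3 tick 1 v(2, 3): B3 above G3
  -> R3 @ bar 3 tick 2 v(2, 3): B3 above G3
  -> R3 @ bar 3 tick 3 v(2, 3): B3 above G3
  -> R4 @ bar 4 tick 0 v(0, 2): B2/A3 m7 untreated
  -> R1 @ bar 5 tick 0 v(0, 3): B2/B3 P8 -> C3/C4 P8 similar
  -> R2 @ bar 5 tick 0 v(0, 2): B2/A3 m7 -> C3/C4 P8 similar
  -> R2 @ bar 5 tick 0 v(2, 3): A3/B3 M2 -> C4/C4 P1 similar
  -> R8 @ bar 5 tick 0 v(0, 2): penult P8 not 3rd/6th
  -> R8 @ bar 5 tick 0 v(0, 3): penult P8 not 3rd/6th
  -> R1 @ bar 6 tick 0 v(2, 3): C4/C4 P1 -> F4/F4 P1 similar
  -> R2 @ bar 6 tick 0 v(0, 1): C3/A3 M6 -> D3/D4 P8 similar
  -> R6 @ bar 6 tick 3 v(0, 2): closes on m3
  -> R6 @ bar 6 tick 3 v(0, 3): closes on m3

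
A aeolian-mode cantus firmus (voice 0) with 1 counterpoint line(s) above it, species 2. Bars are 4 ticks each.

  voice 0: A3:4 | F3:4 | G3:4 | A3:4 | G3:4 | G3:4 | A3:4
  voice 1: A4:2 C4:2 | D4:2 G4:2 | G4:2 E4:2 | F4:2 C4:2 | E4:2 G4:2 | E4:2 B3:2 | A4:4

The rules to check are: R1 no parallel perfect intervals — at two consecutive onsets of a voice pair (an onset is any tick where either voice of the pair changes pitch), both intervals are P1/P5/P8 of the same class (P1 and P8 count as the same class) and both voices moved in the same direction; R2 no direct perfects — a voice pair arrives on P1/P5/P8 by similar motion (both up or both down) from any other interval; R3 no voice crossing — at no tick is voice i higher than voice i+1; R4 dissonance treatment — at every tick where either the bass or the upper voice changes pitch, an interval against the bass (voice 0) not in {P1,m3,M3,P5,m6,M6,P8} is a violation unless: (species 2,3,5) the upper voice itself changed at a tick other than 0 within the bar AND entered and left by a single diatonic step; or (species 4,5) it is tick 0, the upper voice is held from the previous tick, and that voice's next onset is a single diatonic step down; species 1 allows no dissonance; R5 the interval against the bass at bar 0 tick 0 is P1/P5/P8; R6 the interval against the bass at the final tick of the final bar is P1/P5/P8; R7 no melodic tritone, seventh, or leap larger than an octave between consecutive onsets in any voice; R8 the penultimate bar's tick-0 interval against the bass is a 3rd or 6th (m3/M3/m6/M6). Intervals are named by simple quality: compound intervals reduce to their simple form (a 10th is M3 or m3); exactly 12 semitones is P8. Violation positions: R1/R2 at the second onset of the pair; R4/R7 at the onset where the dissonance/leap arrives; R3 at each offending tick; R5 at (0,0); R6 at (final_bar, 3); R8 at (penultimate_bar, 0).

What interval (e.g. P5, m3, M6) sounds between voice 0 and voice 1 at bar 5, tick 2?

voice 0=G3 voice 1=B3 -> M3

M3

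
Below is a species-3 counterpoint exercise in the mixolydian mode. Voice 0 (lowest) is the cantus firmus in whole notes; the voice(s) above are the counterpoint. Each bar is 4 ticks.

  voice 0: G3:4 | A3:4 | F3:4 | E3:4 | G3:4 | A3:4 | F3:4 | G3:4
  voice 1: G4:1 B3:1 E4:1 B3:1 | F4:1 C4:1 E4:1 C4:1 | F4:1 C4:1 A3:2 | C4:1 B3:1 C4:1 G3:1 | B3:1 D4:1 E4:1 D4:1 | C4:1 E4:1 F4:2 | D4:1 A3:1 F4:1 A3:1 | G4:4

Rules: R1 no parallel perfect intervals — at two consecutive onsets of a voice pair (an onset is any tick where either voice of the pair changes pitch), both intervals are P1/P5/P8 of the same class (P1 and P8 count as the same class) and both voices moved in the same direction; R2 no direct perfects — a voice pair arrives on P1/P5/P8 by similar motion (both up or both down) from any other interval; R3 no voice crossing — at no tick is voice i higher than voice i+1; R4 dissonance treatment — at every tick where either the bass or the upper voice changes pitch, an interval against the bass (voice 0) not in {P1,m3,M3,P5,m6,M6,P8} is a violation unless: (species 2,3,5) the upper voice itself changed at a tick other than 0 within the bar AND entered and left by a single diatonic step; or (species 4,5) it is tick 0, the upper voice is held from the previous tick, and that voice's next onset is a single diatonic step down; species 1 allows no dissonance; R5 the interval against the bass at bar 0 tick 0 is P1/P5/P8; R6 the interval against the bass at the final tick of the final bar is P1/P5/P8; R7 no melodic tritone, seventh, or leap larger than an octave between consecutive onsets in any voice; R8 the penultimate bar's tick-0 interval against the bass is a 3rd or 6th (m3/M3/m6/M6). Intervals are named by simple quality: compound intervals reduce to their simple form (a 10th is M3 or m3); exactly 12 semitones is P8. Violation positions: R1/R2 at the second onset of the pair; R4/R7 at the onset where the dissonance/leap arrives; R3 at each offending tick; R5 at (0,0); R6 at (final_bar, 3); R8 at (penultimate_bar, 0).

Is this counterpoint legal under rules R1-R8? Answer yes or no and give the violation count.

No (3 violations)

bar 0: v0=G3 v1=G4 (P8)
bar 1: v0=A3 v1=F4 (m6)
bar 2: v0=F3 v1=F4 (P8)
bar 3: v0=E3 v1=C4 (m6)
bar 4: v0=G3 v1=B3 (M3)
bar 5: v0=A3 v1=C4 (m3)
bar 6: v0=F3 v1=D4 (M6)
bar 7: v0=G3 v1=G4 (P8)
  R7 @ bar1.0: B3->F4 leap 6st
  R2 @ bar7.0: F3/A3 M3 -> G3/G4 P8 similar
  R7 @ bar7.0: A3->G4 leap 10st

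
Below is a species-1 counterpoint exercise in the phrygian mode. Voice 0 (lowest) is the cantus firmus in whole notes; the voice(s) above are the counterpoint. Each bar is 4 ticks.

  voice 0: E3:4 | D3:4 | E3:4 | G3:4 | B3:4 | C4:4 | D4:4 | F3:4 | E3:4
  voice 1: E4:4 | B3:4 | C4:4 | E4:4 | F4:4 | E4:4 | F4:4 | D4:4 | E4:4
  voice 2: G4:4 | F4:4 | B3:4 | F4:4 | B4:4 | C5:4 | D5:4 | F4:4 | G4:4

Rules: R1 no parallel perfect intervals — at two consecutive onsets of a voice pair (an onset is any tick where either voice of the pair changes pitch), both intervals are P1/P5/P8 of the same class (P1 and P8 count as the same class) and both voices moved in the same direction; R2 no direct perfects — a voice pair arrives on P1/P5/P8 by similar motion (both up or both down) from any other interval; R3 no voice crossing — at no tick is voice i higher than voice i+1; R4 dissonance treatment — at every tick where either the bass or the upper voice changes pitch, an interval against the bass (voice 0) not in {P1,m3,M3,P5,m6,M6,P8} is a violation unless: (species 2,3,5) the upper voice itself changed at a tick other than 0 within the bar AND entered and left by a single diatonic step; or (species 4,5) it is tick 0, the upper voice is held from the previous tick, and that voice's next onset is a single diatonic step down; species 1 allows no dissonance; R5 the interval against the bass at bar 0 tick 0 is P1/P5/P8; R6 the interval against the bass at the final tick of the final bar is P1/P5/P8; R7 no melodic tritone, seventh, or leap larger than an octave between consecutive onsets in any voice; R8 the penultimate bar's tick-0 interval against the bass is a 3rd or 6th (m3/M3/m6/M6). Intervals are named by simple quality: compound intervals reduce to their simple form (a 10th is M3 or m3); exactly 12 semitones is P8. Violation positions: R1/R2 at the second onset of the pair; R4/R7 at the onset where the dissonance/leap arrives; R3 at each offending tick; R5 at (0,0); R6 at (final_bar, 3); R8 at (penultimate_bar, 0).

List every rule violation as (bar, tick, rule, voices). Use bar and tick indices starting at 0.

bar 0: v0=E3 v1=E4 v2=G4 downbeat m3
bar 1: v0=D3 v1=B3 v2=F4 downbeat m3
bar 2: v0=E3 v1=C4 v2=B3 downbeat P5
bar 3: v0=G3 v1=E4 v2=F4 downbeat m7
bar 4: v0=B3 v1=F4 v2=B4 downbeat P8
bar 5: v0=C4 v1=E4 v2=C5 downbeat P8
bar 6: v0=D4 v1=F4 v2=D5 downbeat P8
bar 7: v0=F3 v1=D4 v2=F4 downbeat P8
bar 8: v0=E3 v1=E4 v2=G4 downbeat m3
  -> R5 @ bar 0 tick 0 v(0, 2): opens on m3
  -> R3 @ bar 2 tick 0 v(1, 2): C4 above B3
  -> R7 @ bar 2 tick 0 v(2,): F4->B3 leap 6st
  -> R3 @ bar 2 tick 1 v(1, 2): C4 above B3
  -> R3 @ bar 2 tick 2 v(1, 2): C4 above B3
  -> R3 @ bar 2 tick 3 v(1, 2): C4 above B3
  -> R4 @ bar 3 tick 0 v(0, 2): G3/F4 m7 untreated
  -> R7 @ bar 3 tick 0 v(2,): B3->F4 leap 6st
  -> R2 @ bar 4 tick 0 v(0, 2): G3/F4 m7 -> B3/B4 P8 similar
  -> R4 @ bar 4 tick 0 v(0, 1): B3/F4 TT untreated
  -> R7 @ bar 4 tick 0 v(2,): F4->B4 leap 6st
  -> R1 @ bar 5 tick 0 v(0, 2): B3/B4 P8 -> C4/C5 P8 similar
  -> R1 @ bar 6 tick 0 v(0, 2): C4/C5 P8 -> D4/D5 P8 similar
  -> R1 @ bar 7 tick 0 v(0, 2): D4/D5 P8 -> F3/F4 P8 similar
  -> R8 @ bar 7 tick 0 v(0, 2): penult P8 not 3rd/6th
  -> R6 @ bar 8 tick 3 v(0, 2): closes on m3

(0, 0, R5, (0, 2))
(2, 0, R3, (1, 2))
(2, 0, R7, (2,))
(2, 1, R3, (1, 2))
(2, 2, R3, (1, 2))
(2, 3, R3, (1, 2))
(3, 0, R4, (0, 2))
(3, 0, R7, (2,))
(4, 0, R2, (0, 2))
(4, 0, R4, (0, 1))
(4, 0, R7, (2,))
(5, 0, R1, (0, 2))
(6, 0, R1, (0, 2))
(7, 0, R1, (0, 2))
(7, 0, R8, (0, 2))
(8, 3, R6, (0, 2))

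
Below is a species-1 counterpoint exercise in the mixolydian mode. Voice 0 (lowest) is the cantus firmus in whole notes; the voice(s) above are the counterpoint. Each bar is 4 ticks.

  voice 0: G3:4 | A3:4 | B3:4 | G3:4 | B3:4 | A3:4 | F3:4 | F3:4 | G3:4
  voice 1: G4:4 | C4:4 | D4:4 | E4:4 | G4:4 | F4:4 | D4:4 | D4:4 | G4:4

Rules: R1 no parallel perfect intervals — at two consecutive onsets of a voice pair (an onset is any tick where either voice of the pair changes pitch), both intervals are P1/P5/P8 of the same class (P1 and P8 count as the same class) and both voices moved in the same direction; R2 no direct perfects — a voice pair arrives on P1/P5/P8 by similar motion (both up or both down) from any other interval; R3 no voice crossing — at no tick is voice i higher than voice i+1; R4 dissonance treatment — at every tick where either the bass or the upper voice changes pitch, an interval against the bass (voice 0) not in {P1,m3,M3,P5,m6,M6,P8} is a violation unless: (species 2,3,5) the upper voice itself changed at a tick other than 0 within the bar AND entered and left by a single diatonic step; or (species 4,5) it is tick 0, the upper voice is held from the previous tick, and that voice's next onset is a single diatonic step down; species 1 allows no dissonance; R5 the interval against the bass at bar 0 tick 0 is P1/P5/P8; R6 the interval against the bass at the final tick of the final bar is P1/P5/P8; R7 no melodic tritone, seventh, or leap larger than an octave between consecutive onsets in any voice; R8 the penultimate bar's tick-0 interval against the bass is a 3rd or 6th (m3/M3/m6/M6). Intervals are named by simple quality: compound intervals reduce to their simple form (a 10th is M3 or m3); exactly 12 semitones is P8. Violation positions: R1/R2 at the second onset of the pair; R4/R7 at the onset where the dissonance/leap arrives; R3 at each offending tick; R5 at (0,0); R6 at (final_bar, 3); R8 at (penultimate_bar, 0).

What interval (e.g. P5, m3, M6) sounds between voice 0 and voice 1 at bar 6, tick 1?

M6

voice 0=F3 voice 1=D4 -> M6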